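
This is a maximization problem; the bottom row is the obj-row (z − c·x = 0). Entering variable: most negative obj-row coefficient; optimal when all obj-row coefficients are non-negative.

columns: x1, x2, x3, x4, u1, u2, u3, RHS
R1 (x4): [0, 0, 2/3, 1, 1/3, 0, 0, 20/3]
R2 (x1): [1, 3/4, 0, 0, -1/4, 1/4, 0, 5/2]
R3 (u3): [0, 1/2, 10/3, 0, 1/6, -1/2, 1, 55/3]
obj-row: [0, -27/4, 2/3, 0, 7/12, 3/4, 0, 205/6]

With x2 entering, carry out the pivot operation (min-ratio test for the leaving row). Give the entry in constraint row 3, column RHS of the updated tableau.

Ratio test on column x2 — row 1: entry 0 ≤ 0; row 2: (5/2)/(3/4) = 10/3; row 3: (55/3)/(1/2) = 110/3. Minimum is 10/3 at row 2 (x1 leaves); pivot element 3/4.
Divide row 2 by 3/4; eliminate column x2 from the other rows.
Row 3 update in column RHS: 55/3 − (1/2)·(10/3) = 50/3.

50/3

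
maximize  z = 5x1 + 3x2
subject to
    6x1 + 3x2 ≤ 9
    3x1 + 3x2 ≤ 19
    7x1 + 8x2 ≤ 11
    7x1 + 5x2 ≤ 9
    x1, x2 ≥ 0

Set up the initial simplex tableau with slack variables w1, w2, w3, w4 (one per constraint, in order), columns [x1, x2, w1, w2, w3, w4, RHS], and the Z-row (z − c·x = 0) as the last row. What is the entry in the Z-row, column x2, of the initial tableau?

The Z-row carries the negated objective coefficients: the x2 entry is -3.

-3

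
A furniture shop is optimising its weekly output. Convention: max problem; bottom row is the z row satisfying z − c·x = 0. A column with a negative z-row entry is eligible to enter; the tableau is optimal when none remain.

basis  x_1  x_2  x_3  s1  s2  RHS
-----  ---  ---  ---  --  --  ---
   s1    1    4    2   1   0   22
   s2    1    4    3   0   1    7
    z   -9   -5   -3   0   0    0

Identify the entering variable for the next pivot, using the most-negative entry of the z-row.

x_1

Negative z-row entries: x_1: -9, x_2: -5, x_3: -3.
The most negative is -9 in column x_1, so x_1 enters.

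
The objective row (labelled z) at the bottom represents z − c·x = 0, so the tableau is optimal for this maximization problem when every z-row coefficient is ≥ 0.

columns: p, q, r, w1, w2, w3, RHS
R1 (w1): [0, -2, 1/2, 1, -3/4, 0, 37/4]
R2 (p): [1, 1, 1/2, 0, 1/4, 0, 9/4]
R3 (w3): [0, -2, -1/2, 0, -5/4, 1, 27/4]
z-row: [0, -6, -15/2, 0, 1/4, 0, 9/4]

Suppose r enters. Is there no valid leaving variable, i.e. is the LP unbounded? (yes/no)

Column r has positive entries in row(s) 1, 2, so the ratio test bounds it — not unbounded.

no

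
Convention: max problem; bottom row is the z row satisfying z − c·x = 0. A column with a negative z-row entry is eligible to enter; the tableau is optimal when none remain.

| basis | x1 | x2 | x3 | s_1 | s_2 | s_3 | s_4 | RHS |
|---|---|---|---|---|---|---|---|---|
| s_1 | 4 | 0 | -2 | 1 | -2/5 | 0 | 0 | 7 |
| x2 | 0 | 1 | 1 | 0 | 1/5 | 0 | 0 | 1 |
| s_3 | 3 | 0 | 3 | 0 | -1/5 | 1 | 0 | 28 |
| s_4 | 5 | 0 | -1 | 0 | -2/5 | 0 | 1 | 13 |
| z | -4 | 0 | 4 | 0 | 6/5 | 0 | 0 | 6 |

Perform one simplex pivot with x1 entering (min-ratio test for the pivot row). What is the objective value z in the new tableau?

Ratio test on column x1 — row 1: 7/4 = 7/4; row 2: entry 0 ≤ 0; row 3: 28/3 = 28/3; row 4: 13/5 = 13/5. Minimum is 7/4 at row 1 (s_1 leaves); pivot element 4.
Pivot on row 1; the z-row RHS becomes 6 − (-4)·(7/4) = 13.

13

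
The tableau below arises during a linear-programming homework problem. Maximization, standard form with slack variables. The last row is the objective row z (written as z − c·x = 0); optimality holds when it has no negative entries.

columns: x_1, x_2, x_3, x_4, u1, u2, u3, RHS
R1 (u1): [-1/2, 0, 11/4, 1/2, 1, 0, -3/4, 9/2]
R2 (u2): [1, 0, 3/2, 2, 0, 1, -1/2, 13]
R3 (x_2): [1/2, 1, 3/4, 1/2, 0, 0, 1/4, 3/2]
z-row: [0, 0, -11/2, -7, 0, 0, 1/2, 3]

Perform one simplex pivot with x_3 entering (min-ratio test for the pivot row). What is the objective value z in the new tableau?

12

Ratio test on column x_3 — row 1: (9/2)/(11/4) = 18/11; row 2: 13/(3/2) = 26/3; row 3: (3/2)/(3/4) = 2. Minimum is 18/11 at row 1 (u1 leaves); pivot element 11/4.
Pivot on row 1; the z-row RHS becomes 3 − (-11/2)·(18/11) = 12.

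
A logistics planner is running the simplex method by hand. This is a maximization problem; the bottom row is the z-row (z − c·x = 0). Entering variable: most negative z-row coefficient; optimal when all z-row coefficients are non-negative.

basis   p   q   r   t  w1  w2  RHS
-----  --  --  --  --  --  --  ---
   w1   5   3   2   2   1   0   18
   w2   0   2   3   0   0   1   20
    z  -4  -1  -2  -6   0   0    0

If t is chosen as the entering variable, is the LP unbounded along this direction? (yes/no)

Column t has positive entries in row(s) 1, so the ratio test bounds it — not unbounded.

no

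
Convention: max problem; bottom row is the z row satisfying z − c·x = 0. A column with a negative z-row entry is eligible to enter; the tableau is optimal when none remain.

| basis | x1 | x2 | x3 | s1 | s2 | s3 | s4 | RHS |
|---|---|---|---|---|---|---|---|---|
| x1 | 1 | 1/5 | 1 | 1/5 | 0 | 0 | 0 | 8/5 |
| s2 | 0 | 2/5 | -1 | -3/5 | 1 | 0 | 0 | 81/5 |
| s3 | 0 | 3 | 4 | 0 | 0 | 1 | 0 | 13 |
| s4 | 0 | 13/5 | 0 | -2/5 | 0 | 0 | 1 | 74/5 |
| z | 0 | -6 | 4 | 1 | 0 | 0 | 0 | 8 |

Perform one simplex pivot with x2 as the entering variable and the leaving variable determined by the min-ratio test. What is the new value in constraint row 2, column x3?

Ratio test on column x2 — row 1: (8/5)/(1/5) = 8; row 2: (81/5)/(2/5) = 81/2; row 3: 13/3 = 13/3; row 4: (74/5)/(13/5) = 74/13. Minimum is 13/3 at row 3 (s3 leaves); pivot element 3.
Divide row 3 by 3; eliminate column x2 from the other rows.
Row 2 update in column x3: -1 − (2/5)·(4/3) = -23/15.

-23/15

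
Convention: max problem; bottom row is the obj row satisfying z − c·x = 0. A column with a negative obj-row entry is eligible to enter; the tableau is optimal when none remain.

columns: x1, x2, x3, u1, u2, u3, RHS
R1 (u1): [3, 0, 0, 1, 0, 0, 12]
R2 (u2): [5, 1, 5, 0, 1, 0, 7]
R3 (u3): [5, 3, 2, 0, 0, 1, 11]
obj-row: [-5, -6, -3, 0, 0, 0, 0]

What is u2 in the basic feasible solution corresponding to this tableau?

7

u2 is basic (row 2); its value is the RHS of that row, 7.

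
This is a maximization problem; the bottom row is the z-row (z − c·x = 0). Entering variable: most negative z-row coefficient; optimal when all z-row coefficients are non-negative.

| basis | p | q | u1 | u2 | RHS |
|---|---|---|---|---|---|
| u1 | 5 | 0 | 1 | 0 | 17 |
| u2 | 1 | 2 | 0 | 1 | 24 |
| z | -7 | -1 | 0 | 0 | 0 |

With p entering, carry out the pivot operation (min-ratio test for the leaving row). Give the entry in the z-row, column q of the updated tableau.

-1

Ratio test on column p — row 1: 17/5 = 17/5; row 2: 24/1 = 24. Minimum is 17/5 at row 1 (u1 leaves); pivot element 5.
Divide row 1 by 5; eliminate column p from the other rows.
z-row update in column q: -1 − (-7)·0 = -1.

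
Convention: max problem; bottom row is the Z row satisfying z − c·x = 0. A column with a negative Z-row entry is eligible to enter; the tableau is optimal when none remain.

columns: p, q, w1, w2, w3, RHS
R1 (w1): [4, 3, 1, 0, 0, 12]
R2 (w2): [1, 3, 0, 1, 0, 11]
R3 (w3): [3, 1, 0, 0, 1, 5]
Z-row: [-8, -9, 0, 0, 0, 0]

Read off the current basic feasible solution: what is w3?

w3 is basic (row 3); its value is the RHS of that row, 5.

5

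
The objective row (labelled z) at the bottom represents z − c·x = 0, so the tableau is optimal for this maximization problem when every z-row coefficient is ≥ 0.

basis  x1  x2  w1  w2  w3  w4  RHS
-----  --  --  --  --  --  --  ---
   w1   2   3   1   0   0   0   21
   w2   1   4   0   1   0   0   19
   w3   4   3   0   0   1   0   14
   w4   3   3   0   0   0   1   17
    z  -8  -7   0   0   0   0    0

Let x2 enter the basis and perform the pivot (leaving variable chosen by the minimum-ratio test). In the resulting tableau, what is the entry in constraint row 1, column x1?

-2

Ratio test on column x2 — row 1: 21/3 = 7; row 2: 19/4 = 19/4; row 3: 14/3 = 14/3; row 4: 17/3 = 17/3. Minimum is 14/3 at row 3 (w3 leaves); pivot element 3.
Divide row 3 by 3; eliminate column x2 from the other rows.
Row 1 update in column x1: 2 − 3·(4/3) = -2.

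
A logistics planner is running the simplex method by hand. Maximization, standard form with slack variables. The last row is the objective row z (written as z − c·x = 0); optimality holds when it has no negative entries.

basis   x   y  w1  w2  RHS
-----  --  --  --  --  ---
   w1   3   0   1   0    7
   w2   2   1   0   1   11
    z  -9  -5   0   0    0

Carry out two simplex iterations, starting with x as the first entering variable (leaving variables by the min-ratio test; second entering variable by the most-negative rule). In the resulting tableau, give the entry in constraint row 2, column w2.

Ratio test on column x — row 1: 7/3 = 7/3; row 2: 11/2 = 11/2. Minimum is 7/3 at row 1 (w1 leaves); pivot element 3.
Divide row 1 by 3; eliminate column x from the other rows.
Second iteration: most negative z-row entry is -5 in column y, so y enters.
Ratio test on column y — row 1: entry 0 ≤ 0; row 2: (19/3)/1 = 19/3. Minimum is 19/3 at row 2 (w2 leaves); pivot element 1.
Divide row 2 by 1; eliminate column y from the other rows.
After both pivots, the entry at constraint row 2, column w2 is 1.

1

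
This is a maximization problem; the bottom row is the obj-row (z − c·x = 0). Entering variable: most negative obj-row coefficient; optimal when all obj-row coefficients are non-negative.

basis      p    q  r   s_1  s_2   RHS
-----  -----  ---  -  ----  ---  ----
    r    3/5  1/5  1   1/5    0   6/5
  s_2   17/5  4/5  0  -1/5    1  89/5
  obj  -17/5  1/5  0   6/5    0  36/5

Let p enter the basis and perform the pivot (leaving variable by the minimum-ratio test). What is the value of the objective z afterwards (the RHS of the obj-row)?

14

Ratio test on column p — row 1: (6/5)/(3/5) = 2; row 2: (89/5)/(17/5) = 89/17. Minimum is 2 at row 1 (r leaves); pivot element 3/5.
Pivot on row 1; the obj-row RHS becomes 36/5 − (-17/5)·2 = 14.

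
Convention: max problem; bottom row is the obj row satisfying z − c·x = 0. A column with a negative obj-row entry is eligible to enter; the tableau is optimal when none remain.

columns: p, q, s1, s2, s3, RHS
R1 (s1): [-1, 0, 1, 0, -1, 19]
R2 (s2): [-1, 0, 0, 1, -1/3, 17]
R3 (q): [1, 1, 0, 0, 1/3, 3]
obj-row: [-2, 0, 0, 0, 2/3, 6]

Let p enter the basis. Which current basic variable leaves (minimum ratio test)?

q

Column p entries and ratios — s1: -1 ≤ 0, skip; s2: -1 ≤ 0, skip; q: 3/1 = 3.
Smallest ratio is 3 in the row of q, so q leaves.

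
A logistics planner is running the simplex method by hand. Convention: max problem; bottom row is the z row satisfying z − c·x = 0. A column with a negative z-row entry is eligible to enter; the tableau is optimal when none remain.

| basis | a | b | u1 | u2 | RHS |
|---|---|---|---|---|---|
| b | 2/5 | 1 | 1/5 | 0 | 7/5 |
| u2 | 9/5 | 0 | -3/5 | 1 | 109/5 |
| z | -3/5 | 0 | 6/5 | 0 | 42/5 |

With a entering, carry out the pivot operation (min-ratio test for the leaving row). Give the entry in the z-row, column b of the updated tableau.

3/2

Ratio test on column a — row 1: (7/5)/(2/5) = 7/2; row 2: (109/5)/(9/5) = 109/9. Minimum is 7/2 at row 1 (b leaves); pivot element 2/5.
Divide row 1 by 2/5; eliminate column a from the other rows.
z-row update in column b: 0 − (-3/5)·(5/2) = 3/2.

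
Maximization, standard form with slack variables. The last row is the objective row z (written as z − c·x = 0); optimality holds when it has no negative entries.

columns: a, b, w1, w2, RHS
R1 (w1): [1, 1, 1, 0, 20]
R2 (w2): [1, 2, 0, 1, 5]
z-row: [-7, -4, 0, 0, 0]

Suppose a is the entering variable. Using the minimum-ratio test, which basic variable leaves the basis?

Column a entries and ratios — w1: 20/1 = 20; w2: 5/1 = 5.
Smallest ratio is 5 in the row of w2, so w2 leaves.

w2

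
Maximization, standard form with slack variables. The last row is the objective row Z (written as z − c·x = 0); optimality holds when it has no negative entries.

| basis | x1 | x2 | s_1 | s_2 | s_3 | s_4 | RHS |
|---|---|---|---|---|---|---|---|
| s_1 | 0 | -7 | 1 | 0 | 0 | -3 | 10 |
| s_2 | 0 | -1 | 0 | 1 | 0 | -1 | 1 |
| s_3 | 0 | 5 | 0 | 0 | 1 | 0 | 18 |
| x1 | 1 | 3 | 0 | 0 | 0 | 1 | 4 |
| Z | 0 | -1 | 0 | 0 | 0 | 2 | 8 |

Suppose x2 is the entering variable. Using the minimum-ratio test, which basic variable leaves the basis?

Column x2 entries and ratios — s_1: -7 ≤ 0, skip; s_2: -1 ≤ 0, skip; s_3: 18/5 = 18/5; x1: 4/3 = 4/3.
Smallest ratio is 4/3 in the row of x1, so x1 leaves.

x1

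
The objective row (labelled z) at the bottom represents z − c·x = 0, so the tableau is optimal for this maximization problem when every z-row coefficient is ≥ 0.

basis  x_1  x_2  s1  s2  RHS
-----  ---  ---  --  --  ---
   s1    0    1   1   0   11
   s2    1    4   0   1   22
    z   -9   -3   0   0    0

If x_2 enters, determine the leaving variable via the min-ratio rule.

Column x_2 entries and ratios — s1: 11/1 = 11; s2: 22/4 = 11/2.
Smallest ratio is 11/2 in the row of s2, so s2 leaves.

s2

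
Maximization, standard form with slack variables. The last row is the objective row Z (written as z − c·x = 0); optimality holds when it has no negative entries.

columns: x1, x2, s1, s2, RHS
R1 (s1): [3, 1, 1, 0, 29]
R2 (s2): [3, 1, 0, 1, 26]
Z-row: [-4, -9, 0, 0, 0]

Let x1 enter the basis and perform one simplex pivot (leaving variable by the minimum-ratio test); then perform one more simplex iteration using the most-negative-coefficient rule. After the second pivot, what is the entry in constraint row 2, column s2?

Ratio test on column x1 — row 1: 29/3 = 29/3; row 2: 26/3 = 26/3. Minimum is 26/3 at row 2 (s2 leaves); pivot element 3.
Divide row 2 by 3; eliminate column x1 from the other rows.
Second iteration: most negative Z-row entry is -23/3 in column x2, so x2 enters.
Ratio test on column x2 — row 1: entry 0 ≤ 0; row 2: (26/3)/(1/3) = 26. Minimum is 26 at row 2 (x1 leaves); pivot element 1/3.
Divide row 2 by 1/3; eliminate column x2 from the other rows.
After both pivots, the entry at constraint row 2, column s2 is 1.

1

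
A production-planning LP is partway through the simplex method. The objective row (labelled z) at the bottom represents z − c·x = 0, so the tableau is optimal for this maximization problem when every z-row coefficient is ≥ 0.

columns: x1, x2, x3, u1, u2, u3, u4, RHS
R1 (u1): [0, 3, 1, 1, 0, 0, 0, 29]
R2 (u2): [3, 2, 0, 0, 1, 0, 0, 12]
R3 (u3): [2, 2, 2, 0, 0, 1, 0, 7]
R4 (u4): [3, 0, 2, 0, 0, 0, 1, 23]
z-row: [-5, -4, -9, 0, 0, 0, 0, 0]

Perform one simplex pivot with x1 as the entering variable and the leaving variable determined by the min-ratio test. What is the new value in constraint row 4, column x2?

-3

Ratio test on column x1 — row 1: entry 0 ≤ 0; row 2: 12/3 = 4; row 3: 7/2 = 7/2; row 4: 23/3 = 23/3. Minimum is 7/2 at row 3 (u3 leaves); pivot element 2.
Divide row 3 by 2; eliminate column x1 from the other rows.
Row 4 update in column x2: 0 − 3·1 = -3.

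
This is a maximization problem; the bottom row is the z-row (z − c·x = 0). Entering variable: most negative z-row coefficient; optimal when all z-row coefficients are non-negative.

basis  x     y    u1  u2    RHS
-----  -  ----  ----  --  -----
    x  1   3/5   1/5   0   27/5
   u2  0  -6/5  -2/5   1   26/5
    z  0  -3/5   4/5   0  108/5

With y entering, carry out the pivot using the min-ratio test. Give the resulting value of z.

Ratio test on column y — row 1: (27/5)/(3/5) = 9; row 2: entry -6/5 ≤ 0. Minimum is 9 at row 1 (x leaves); pivot element 3/5.
Pivot on row 1; the z-row RHS becomes 108/5 − (-3/5)·9 = 27.

27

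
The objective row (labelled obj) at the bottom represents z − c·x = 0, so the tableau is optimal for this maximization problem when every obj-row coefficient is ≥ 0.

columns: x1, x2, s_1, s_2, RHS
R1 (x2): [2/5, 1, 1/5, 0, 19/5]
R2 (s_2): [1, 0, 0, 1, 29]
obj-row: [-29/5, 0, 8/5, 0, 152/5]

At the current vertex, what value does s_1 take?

s_1 is not in the basis, so in the current basic feasible solution s_1 = 0.

0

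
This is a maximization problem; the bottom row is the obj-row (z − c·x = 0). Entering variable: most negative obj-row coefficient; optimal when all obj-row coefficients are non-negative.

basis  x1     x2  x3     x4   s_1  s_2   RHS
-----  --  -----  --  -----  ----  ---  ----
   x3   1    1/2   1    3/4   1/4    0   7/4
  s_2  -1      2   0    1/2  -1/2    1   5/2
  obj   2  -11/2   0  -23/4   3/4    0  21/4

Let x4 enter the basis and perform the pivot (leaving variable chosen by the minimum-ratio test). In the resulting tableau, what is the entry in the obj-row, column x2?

Ratio test on column x4 — row 1: (7/4)/(3/4) = 7/3; row 2: (5/2)/(1/2) = 5. Minimum is 7/3 at row 1 (x3 leaves); pivot element 3/4.
Divide row 1 by 3/4; eliminate column x4 from the other rows.
obj-row update in column x2: -11/2 − (-23/4)·(2/3) = -5/3.

-5/3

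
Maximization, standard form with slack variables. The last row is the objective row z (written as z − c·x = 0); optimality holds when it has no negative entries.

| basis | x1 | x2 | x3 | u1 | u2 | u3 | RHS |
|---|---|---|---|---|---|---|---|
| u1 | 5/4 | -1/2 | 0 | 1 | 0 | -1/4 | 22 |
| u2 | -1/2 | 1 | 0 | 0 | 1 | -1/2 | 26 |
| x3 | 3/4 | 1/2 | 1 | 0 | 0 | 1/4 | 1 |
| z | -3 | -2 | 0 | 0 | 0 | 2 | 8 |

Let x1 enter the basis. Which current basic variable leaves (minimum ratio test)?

x3

Column x1 entries and ratios — u1: 22/(5/4) = 88/5; u2: -1/2 ≤ 0, skip; x3: 1/(3/4) = 4/3.
Smallest ratio is 4/3 in the row of x3, so x3 leaves.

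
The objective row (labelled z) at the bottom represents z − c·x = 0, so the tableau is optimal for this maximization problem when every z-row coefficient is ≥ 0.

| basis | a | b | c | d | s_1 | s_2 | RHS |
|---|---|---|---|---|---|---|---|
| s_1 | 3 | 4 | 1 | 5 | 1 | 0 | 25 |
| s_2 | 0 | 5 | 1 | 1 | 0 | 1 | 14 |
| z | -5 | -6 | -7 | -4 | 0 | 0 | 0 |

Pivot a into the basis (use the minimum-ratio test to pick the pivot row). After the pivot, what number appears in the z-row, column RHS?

125/3

Ratio test on column a — row 1: 25/3 = 25/3; row 2: entry 0 ≤ 0. Minimum is 25/3 at row 1 (s_1 leaves); pivot element 3.
Divide row 1 by 3; eliminate column a from the other rows.
z-row update in column RHS: 0 − (-5)·(25/3) = 125/3.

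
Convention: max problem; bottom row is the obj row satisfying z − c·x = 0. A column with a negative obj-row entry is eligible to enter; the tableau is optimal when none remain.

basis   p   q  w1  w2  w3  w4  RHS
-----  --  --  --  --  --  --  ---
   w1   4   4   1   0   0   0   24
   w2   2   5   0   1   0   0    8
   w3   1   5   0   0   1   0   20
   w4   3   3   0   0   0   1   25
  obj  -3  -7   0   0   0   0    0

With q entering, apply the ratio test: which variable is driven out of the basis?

Column q entries and ratios — w1: 24/4 = 6; w2: 8/5 = 8/5; w3: 20/5 = 4; w4: 25/3 = 25/3.
Smallest ratio is 8/5 in the row of w2, so w2 leaves.

w2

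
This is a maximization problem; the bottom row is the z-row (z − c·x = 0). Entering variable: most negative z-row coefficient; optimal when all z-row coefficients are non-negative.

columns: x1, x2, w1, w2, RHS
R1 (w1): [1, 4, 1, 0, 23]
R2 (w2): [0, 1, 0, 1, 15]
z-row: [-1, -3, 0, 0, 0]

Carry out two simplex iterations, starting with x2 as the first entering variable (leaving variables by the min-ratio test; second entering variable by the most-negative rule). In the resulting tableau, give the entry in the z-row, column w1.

1

Ratio test on column x2 — row 1: 23/4 = 23/4; row 2: 15/1 = 15. Minimum is 23/4 at row 1 (w1 leaves); pivot element 4.
Divide row 1 by 4; eliminate column x2 from the other rows.
Second iteration: most negative z-row entry is -1/4 in column x1, so x1 enters.
Ratio test on column x1 — row 1: (23/4)/(1/4) = 23; row 2: entry -1/4 ≤ 0. Minimum is 23 at row 1 (x2 leaves); pivot element 1/4.
Divide row 1 by 1/4; eliminate column x1 from the other rows.
After both pivots, the entry at the z-row, column w1 is 1.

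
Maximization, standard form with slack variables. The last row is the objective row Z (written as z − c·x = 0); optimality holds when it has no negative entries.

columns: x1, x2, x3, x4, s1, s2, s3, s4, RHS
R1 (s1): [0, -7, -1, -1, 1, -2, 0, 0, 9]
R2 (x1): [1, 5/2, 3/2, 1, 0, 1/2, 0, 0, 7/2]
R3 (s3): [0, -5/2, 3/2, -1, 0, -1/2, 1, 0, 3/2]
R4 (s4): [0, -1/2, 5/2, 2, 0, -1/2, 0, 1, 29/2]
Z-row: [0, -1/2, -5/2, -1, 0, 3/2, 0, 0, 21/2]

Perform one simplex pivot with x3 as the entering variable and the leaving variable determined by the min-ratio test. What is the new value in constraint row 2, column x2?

Ratio test on column x3 — row 1: entry -1 ≤ 0; row 2: (7/2)/(3/2) = 7/3; row 3: (3/2)/(3/2) = 1; row 4: (29/2)/(5/2) = 29/5. Minimum is 1 at row 3 (s3 leaves); pivot element 3/2.
Divide row 3 by 3/2; eliminate column x3 from the other rows.
Row 2 update in column x2: 5/2 − (3/2)·(-5/3) = 5.

5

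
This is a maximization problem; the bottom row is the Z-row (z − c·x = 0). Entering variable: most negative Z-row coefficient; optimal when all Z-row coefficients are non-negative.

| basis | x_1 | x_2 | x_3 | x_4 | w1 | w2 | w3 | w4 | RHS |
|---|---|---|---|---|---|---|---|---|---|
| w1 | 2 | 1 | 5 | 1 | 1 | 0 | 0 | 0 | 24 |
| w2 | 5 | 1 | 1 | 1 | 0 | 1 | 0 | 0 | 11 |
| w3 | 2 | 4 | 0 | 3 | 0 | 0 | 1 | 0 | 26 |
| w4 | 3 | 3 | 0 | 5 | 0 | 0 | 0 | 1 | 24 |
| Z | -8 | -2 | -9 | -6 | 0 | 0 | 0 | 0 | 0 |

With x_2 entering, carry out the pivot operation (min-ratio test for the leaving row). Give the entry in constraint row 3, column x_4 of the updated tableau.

Ratio test on column x_2 — row 1: 24/1 = 24; row 2: 11/1 = 11; row 3: 26/4 = 13/2; row 4: 24/3 = 8. Minimum is 13/2 at row 3 (w3 leaves); pivot element 4.
Divide row 3 by 4; eliminate column x_2 from the other rows.
In the new row 3, the x_4 entry is the old entry divided by the pivot: 3/4 = 3/4.

3/4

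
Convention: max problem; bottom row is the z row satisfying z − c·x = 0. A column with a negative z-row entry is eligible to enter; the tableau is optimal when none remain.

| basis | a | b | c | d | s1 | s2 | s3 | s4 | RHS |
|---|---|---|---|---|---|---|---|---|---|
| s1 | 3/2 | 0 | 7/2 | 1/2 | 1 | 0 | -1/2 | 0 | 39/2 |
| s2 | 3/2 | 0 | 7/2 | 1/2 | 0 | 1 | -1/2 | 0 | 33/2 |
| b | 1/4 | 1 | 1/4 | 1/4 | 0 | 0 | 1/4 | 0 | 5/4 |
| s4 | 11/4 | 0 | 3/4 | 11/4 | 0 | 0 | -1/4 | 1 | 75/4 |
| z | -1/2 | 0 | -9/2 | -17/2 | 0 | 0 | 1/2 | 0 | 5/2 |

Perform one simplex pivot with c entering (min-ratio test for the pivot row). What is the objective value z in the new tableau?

Ratio test on column c — row 1: (39/2)/(7/2) = 39/7; row 2: (33/2)/(7/2) = 33/7; row 3: (5/4)/(1/4) = 5; row 4: (75/4)/(3/4) = 25. Minimum is 33/7 at row 2 (s2 leaves); pivot element 7/2.
Pivot on row 2; the z-row RHS becomes 5/2 − (-9/2)·(33/7) = 166/7.

166/7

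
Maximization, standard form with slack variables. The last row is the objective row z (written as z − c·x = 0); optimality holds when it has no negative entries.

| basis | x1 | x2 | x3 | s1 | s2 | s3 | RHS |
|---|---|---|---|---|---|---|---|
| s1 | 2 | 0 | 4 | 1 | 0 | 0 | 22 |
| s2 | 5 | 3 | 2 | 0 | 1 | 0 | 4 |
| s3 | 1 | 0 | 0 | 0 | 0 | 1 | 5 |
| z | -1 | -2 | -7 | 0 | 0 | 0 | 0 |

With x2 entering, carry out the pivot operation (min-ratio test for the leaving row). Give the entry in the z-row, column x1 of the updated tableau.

Ratio test on column x2 — row 1: entry 0 ≤ 0; row 2: 4/3 = 4/3; row 3: entry 0 ≤ 0. Minimum is 4/3 at row 2 (s2 leaves); pivot element 3.
Divide row 2 by 3; eliminate column x2 from the other rows.
z-row update in column x1: -1 − (-2)·(5/3) = 7/3.

7/3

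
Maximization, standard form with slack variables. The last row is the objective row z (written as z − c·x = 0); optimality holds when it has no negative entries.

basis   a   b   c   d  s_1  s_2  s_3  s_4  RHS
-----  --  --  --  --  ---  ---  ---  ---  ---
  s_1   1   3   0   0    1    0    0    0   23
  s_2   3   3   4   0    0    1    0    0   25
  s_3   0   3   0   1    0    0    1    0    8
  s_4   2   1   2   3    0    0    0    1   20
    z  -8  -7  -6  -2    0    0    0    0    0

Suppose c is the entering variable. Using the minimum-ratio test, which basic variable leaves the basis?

s_2

Column c entries and ratios — s_1: 0 ≤ 0, skip; s_2: 25/4 = 25/4; s_3: 0 ≤ 0, skip; s_4: 20/2 = 10.
Smallest ratio is 25/4 in the row of s_2, so s_2 leaves.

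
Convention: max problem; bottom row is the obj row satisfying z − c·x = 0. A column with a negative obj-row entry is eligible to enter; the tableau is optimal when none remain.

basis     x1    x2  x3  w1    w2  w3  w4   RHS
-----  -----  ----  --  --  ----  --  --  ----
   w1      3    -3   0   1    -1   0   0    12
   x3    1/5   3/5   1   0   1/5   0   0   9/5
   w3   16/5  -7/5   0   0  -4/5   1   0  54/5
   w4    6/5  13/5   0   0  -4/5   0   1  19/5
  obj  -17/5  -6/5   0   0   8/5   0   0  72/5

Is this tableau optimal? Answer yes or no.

The obj-row has a negative entry -17/5 in column x1, so it is not optimal.

no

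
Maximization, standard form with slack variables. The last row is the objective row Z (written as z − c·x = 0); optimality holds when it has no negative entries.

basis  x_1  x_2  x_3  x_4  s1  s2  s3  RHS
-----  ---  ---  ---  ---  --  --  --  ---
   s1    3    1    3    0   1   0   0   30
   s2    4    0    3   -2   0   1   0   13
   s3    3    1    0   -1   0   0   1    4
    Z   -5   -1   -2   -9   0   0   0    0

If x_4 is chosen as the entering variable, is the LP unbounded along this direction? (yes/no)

yes

Every constraint-row entry in column x_4 is ≤ 0, so increasing x_4 is unbounded.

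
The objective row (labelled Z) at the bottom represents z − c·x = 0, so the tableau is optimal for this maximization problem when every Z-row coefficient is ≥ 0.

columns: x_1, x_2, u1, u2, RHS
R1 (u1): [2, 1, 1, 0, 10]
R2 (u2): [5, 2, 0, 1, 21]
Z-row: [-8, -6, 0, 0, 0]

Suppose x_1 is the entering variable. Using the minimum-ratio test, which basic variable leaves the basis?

u2

Column x_1 entries and ratios — u1: 10/2 = 5; u2: 21/5 = 21/5.
Smallest ratio is 21/5 in the row of u2, so u2 leaves.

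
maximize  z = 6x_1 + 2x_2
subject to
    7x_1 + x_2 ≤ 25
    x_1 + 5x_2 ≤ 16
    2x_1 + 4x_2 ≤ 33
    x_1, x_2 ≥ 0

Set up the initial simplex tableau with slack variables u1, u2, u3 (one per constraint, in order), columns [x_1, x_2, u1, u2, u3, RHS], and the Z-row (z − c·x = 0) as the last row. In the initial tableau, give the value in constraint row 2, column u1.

Slack u1 belongs to constraint 1; its column is the unit vector e_1, so the entry in row 2 is 0.

0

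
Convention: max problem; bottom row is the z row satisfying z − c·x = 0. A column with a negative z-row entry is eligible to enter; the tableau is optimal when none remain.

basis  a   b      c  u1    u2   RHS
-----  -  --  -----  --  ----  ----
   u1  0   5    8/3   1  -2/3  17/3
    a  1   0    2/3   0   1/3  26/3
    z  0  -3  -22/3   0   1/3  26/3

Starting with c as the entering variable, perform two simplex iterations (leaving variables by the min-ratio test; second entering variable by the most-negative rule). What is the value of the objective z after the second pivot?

46

Ratio test on column c — row 1: (17/3)/(8/3) = 17/8; row 2: (26/3)/(2/3) = 13. Minimum is 17/8 at row 1 (u1 leaves); pivot element 8/3.
Pivot on row 1; the z-row RHS becomes 26/3 − (-22/3)·(17/8) = 97/4.
Next entering variable (most negative z-row entry -3/2): u2.
Ratio test on column u2 — row 1: entry -1/4 ≤ 0; row 2: (29/4)/(1/2) = 29/2. Minimum is 29/2 at row 2 (a leaves); pivot element 1/2.
After the second pivot the z-row RHS is 97/4 − (-3/2)·(29/2) = 46.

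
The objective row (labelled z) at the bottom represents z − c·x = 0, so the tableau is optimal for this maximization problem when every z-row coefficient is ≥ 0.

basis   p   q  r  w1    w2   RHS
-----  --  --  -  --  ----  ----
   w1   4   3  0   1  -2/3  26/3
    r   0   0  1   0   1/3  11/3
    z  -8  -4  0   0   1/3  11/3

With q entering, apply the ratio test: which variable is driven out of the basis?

w1

Column q entries and ratios — w1: (26/3)/3 = 26/9; r: 0 ≤ 0, skip.
Smallest ratio is 26/9 in the row of w1, so w1 leaves.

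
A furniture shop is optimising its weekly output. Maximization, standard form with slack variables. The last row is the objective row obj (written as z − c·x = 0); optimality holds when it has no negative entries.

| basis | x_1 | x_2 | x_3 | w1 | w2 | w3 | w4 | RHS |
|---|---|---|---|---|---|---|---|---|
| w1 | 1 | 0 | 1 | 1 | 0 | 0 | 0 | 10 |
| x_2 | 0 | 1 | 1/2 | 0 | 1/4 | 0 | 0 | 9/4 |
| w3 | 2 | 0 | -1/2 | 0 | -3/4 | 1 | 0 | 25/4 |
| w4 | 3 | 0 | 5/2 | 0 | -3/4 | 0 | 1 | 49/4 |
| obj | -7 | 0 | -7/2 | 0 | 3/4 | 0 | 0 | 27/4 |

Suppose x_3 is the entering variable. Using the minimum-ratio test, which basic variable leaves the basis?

Column x_3 entries and ratios — w1: 10/1 = 10; x_2: (9/4)/(1/2) = 9/2; w3: -1/2 ≤ 0, skip; w4: (49/4)/(5/2) = 49/10.
Smallest ratio is 9/2 in the row of x_2, so x_2 leaves.

x_2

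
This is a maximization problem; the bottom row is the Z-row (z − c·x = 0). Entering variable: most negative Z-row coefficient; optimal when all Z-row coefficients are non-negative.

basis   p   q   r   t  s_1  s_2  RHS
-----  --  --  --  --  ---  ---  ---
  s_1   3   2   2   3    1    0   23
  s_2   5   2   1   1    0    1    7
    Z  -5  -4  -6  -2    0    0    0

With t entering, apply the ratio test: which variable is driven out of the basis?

Column t entries and ratios — s_1: 23/3 = 23/3; s_2: 7/1 = 7.
Smallest ratio is 7 in the row of s_2, so s_2 leaves.

s_2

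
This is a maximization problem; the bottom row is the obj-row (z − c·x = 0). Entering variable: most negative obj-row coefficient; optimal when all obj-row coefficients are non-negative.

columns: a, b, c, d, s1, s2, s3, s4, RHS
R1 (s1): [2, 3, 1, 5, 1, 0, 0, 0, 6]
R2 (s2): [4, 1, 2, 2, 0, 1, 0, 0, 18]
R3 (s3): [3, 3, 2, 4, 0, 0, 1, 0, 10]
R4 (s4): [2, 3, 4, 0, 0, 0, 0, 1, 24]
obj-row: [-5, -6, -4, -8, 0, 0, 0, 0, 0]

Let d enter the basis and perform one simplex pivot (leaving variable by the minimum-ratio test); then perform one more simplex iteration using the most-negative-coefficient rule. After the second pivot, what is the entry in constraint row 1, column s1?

Ratio test on column d — row 1: 6/5 = 6/5; row 2: 18/2 = 9; row 3: 10/4 = 5/2; row 4: entry 0 ≤ 0. Minimum is 6/5 at row 1 (s1 leaves); pivot element 5.
Divide row 1 by 5; eliminate column d from the other rows.
Second iteration: most negative obj-row entry is -12/5 in column c, so c enters.
Ratio test on column c — row 1: (6/5)/(1/5) = 6; row 2: (78/5)/(8/5) = 39/4; row 3: (26/5)/(6/5) = 13/3; row 4: 24/4 = 6. Minimum is 13/3 at row 3 (s3 leaves); pivot element 6/5.
Divide row 3 by 6/5; eliminate column c from the other rows.
After both pivots, the entry at constraint row 1, column s1 is 1/3.

1/3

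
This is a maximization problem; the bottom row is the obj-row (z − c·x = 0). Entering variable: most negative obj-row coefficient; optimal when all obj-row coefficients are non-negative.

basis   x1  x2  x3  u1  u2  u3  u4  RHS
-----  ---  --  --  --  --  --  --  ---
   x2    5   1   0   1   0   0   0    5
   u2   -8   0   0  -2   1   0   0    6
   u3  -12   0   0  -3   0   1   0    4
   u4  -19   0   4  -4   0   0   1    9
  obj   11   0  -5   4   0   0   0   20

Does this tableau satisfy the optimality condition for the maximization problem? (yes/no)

no

The obj-row has a negative entry -5 in column x3, so it is not optimal.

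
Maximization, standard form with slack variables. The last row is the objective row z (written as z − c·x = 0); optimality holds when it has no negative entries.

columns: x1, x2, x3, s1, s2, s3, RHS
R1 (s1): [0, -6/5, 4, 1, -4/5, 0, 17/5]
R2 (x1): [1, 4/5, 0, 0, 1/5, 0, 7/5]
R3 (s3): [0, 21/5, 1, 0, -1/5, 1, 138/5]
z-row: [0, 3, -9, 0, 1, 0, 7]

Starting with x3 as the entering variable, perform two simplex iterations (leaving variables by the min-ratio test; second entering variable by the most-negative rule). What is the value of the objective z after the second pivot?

81/4

Ratio test on column x3 — row 1: (17/5)/4 = 17/20; row 2: entry 0 ≤ 0; row 3: (138/5)/1 = 138/5. Minimum is 17/20 at row 1 (s1 leaves); pivot element 4.
Pivot on row 1; the z-row RHS becomes 7 − (-9)·(17/20) = 293/20.
Next entering variable (most negative z-row entry -4/5): s2.
Ratio test on column s2 — row 1: entry -1/5 ≤ 0; row 2: (7/5)/(1/5) = 7; row 3: entry 0 ≤ 0. Minimum is 7 at row 2 (x1 leaves); pivot element 1/5.
After the second pivot the z-row RHS is 293/20 − (-4/5)·7 = 81/4.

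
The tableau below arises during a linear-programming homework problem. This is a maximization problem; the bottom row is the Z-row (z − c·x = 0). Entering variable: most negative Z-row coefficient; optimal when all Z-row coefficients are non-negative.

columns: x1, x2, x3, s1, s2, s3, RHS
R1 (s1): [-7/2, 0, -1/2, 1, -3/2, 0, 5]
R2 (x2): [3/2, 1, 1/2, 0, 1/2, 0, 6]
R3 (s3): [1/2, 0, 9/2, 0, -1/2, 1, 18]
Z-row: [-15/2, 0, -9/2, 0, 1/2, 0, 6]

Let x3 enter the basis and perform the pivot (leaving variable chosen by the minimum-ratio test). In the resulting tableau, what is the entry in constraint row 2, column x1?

13/9

Ratio test on column x3 — row 1: entry -1/2 ≤ 0; row 2: 6/(1/2) = 12; row 3: 18/(9/2) = 4. Minimum is 4 at row 3 (s3 leaves); pivot element 9/2.
Divide row 3 by 9/2; eliminate column x3 from the other rows.
Row 2 update in column x1: 3/2 − (1/2)·(1/9) = 13/9.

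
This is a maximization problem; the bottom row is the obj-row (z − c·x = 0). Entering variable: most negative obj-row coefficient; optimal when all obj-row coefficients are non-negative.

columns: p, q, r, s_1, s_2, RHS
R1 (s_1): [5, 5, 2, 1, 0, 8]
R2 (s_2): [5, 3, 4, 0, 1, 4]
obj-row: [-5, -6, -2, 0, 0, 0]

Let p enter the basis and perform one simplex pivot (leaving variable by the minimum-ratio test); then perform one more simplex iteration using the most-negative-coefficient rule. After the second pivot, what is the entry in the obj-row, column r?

Ratio test on column p — row 1: 8/5 = 8/5; row 2: 4/5 = 4/5. Minimum is 4/5 at row 2 (s_2 leaves); pivot element 5.
Divide row 2 by 5; eliminate column p from the other rows.
Second iteration: most negative obj-row entry is -3 in column q, so q enters.
Ratio test on column q — row 1: 4/2 = 2; row 2: (4/5)/(3/5) = 4/3. Minimum is 4/3 at row 2 (p leaves); pivot element 3/5.
Divide row 2 by 3/5; eliminate column q from the other rows.
After both pivots, the entry at the obj-row, column r is 6.

6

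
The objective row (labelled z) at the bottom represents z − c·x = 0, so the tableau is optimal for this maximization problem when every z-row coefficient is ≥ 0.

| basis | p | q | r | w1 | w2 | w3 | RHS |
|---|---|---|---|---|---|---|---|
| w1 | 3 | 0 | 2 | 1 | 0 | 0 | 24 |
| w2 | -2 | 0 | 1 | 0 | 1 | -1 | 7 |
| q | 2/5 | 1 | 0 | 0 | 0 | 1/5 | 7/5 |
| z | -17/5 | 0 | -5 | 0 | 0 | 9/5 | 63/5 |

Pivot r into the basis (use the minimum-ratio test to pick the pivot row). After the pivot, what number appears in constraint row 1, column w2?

Ratio test on column r — row 1: 24/2 = 12; row 2: 7/1 = 7; row 3: entry 0 ≤ 0. Minimum is 7 at row 2 (w2 leaves); pivot element 1.
Divide row 2 by 1; eliminate column r from the other rows.
Row 1 update in column w2: 0 − 2·1 = -2.

-2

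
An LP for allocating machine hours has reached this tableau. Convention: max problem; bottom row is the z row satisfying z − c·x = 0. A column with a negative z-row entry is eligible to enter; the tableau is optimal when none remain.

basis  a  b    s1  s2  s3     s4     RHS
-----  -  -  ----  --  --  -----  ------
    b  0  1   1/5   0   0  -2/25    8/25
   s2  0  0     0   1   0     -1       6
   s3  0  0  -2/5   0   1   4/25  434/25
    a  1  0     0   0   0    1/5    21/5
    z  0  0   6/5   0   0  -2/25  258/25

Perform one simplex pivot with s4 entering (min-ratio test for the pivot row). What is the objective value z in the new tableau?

12

Ratio test on column s4 — row 1: entry -2/25 ≤ 0; row 2: entry -1 ≤ 0; row 3: (434/25)/(4/25) = 217/2; row 4: (21/5)/(1/5) = 21. Minimum is 21 at row 4 (a leaves); pivot element 1/5.
Pivot on row 4; the z-row RHS becomes 258/25 − (-2/25)·21 = 12.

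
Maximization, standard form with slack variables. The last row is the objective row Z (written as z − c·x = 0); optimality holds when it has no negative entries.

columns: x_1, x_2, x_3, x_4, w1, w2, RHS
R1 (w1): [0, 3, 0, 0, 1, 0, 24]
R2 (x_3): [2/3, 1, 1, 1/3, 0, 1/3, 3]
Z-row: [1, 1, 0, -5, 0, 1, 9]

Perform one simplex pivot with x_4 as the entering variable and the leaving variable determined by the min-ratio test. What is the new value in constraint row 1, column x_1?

Ratio test on column x_4 — row 1: entry 0 ≤ 0; row 2: 3/(1/3) = 9. Minimum is 9 at row 2 (x_3 leaves); pivot element 1/3.
Divide row 2 by 1/3; eliminate column x_4 from the other rows.
Row 1 update in column x_1: 0 − 0·2 = 0.

0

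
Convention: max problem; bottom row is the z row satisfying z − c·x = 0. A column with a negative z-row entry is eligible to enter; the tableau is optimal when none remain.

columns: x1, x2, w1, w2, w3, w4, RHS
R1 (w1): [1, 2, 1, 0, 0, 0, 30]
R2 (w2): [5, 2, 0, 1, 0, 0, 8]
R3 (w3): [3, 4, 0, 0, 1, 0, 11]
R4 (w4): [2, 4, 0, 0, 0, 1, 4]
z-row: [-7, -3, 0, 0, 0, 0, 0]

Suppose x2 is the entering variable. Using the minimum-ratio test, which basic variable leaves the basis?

Column x2 entries and ratios — w1: 30/2 = 15; w2: 8/2 = 4; w3: 11/4 = 11/4; w4: 4/4 = 1.
Smallest ratio is 1 in the row of w4, so w4 leaves.

w4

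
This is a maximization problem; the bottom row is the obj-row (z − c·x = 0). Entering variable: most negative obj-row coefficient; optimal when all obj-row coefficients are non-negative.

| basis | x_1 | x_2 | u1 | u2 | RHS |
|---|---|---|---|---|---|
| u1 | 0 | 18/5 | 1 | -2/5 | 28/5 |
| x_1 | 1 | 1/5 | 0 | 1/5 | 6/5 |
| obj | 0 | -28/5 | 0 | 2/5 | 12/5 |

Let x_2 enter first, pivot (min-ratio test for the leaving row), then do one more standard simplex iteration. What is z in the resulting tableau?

12

Ratio test on column x_2 — row 1: (28/5)/(18/5) = 14/9; row 2: (6/5)/(1/5) = 6. Minimum is 14/9 at row 1 (u1 leaves); pivot element 18/5.
Pivot on row 1; the obj-row RHS becomes 12/5 − (-28/5)·(14/9) = 100/9.
Next entering variable (most negative obj-row entry -2/9): u2.
Ratio test on column u2 — row 1: entry -1/9 ≤ 0; row 2: (8/9)/(2/9) = 4. Minimum is 4 at row 2 (x_1 leaves); pivot element 2/9.
After the second pivot the obj-row RHS is 100/9 − (-2/9)·4 = 12.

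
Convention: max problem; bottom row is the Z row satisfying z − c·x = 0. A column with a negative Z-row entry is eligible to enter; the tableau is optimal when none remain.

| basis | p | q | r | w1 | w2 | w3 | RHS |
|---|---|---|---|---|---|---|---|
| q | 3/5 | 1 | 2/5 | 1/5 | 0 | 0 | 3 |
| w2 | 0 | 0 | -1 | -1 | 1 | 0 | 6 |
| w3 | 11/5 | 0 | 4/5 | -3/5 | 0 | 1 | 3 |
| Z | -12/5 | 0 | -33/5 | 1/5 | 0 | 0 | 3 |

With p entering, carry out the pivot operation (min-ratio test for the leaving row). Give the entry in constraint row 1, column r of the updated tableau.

2/11

Ratio test on column p — row 1: 3/(3/5) = 5; row 2: entry 0 ≤ 0; row 3: 3/(11/5) = 15/11. Minimum is 15/11 at row 3 (w3 leaves); pivot element 11/5.
Divide row 3 by 11/5; eliminate column p from the other rows.
Row 1 update in column r: 2/5 − (3/5)·(4/11) = 2/11.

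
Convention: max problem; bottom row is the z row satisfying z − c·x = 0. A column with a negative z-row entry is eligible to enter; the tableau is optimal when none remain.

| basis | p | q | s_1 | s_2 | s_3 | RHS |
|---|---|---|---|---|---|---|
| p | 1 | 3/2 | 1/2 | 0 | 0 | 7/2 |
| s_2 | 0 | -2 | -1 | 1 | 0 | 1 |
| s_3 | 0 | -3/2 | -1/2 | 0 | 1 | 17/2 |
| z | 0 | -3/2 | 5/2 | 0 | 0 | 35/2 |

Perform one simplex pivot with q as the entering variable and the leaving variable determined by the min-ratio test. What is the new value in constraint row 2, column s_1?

Ratio test on column q — row 1: (7/2)/(3/2) = 7/3; row 2: entry -2 ≤ 0; row 3: entry -3/2 ≤ 0. Minimum is 7/3 at row 1 (p leaves); pivot element 3/2.
Divide row 1 by 3/2; eliminate column q from the other rows.
Row 2 update in column s_1: -1 − (-2)·(1/3) = -1/3.

-1/3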